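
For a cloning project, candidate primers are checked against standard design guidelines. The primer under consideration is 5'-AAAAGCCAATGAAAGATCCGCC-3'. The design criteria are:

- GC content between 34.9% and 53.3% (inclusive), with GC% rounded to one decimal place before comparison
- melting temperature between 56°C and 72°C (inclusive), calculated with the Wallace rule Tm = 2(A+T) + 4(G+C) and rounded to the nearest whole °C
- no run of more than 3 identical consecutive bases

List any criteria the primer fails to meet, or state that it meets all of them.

Fails: homopolymer run.

Base counts: A=10, T=2, G=4, C=6 (length 22).
GC content: GC 10/22 = 45.5% ✓
Tm: Tm = 2·12 + 4·10 = 64°C ✓
homopolymer run: longest run = 4, exceeds 3 ✗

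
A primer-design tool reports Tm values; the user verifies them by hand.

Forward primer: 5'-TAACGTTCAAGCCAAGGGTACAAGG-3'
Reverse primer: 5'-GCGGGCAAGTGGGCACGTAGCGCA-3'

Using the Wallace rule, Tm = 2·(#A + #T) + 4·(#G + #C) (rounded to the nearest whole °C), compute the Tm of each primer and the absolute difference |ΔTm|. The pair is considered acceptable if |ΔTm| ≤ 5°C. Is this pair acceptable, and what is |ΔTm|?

Forward: A=9 T=4 G=7 C=5 → Tm = 2·13 + 4·12 = 74°C.
Reverse: A=5 T=2 G=11 C=6 → Tm = 2·7 + 4·17 = 82°C.
|ΔTm| = |74 − 82| = 8°C, > 5°C.

|ΔTm| = 8°C; the pair is not acceptable.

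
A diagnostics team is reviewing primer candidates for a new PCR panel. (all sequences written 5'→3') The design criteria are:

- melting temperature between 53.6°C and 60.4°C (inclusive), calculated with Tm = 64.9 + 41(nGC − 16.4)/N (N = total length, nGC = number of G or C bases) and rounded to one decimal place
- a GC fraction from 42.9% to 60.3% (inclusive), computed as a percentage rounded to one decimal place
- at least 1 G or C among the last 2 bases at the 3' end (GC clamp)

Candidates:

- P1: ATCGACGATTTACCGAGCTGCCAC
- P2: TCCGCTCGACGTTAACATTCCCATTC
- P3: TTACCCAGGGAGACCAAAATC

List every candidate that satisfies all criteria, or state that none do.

P1 and P2.

P1 (24 nt, A=6 T=5 G=5 C=8): Tm = 64.9 + 41·(13 − 16.4)/24 = 59.1°C ✓; GC 13/24 = 54.2% ✓; 3' end AC has 1 G/C ✓ — passes.
P2 (26 nt, A=5 T=8 G=3 C=10): Tm = 64.9 + 41·(13 − 16.4)/26 = 59.5°C ✓; GC 13/26 = 50.0% ✓; 3' end TC has 1 G/C ✓ — passes.
P3 (21 nt, A=8 T=3 G=4 C=6): Tm = 64.9 + 41·(10 − 16.4)/21 = 52.4°C, outside 53.6–60.4°C ✗; GC 10/21 = 47.6% ✓; 3' end TC has 1 G/C ✓ — fails.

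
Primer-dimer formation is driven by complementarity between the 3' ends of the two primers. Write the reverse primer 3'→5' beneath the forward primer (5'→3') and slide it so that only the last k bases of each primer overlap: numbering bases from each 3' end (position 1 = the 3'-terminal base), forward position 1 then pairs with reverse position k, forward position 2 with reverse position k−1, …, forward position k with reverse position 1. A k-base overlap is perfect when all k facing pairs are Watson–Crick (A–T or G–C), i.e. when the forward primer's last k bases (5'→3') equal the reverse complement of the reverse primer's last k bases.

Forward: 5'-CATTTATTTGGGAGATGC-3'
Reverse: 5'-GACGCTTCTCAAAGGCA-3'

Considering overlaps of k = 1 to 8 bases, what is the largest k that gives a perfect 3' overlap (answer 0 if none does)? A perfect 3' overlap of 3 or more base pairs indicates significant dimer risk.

Longest perfect overlap: 3 complementary base pairs; significant dimer risk (threshold 3).

Last 8 bases (5'→3') — forward …GGAGATGC, reverse …CAAAGGCA.
Reverse complement of the reverse primer's last 8 bases: TGCCTTTG; its first k bases are the reverse complement of the reverse primer's last k bases, so a perfect k-base overlap needs the forward primer's last k bases to equal them.
Comparing (forward last k vs required): k=1: C vs T ✗; k=2: GC vs TG ✗; k=3: TGC vs TGC ✓; k=4: ATGC vs TGCC ✗; k=5: GATGC vs TGCCT ✗; k=6: AGATGC vs TGCCTT ✗; k=7: GAGATGC vs TGCCTTT ✗; k=8: GGAGATGC vs TGCCTTTG ✗.
Only k = 3 is perfect, so the longest perfect 3' overlap is 3.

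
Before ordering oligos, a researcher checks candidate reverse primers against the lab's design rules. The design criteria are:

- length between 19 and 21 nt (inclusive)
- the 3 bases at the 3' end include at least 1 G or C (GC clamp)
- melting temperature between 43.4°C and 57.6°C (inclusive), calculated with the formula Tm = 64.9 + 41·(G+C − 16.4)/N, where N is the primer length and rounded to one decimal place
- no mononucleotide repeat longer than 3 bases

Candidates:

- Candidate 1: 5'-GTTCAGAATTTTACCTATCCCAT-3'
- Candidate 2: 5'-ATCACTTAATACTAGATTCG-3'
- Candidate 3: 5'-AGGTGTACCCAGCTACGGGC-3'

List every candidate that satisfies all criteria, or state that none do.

Candidate 2 only.

Candidate 1 (23 nt, A=6 T=9 G=2 C=6): length 23, outside 19–21 ✗; 3' end CAT has 1 G/C ✓; Tm = 64.9 + 41·(8 − 16.4)/23 = 49.9°C ✓; longest run = 4, exceeds 3 ✗ — fails.
Candidate 2 (20 nt, A=7 T=7 G=2 C=4): length 20 ✓; 3' end TCG has 2 G/C ✓; Tm = 64.9 + 41·(6 − 16.4)/20 = 43.6°C ✓; longest run = 2 ✓ — passes.
Candidate 3 (20 nt, A=4 T=3 G=7 C=6): length 20 ✓; 3' end GGC has 3 G/C ✓; Tm = 64.9 + 41·(13 − 16.4)/20 = 57.9°C, outside 43.4–57.6°C ✗; longest run = 3 ✓ — fails.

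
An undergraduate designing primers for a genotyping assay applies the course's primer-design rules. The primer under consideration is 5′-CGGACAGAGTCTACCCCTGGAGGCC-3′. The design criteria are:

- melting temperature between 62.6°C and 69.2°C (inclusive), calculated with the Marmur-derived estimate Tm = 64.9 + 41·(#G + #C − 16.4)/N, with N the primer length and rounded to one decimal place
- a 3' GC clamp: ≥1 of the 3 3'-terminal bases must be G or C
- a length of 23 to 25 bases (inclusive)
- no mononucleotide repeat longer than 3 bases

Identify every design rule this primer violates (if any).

Fails: homopolymer run.

Base counts: A=5, T=3, G=8, C=9 (length 25).
Tm: Tm = 64.9 + 41·(17 − 16.4)/25 = 65.9°C ✓
GC clamp: 3' end GCC has 3 G/C ✓
length: length 25 ✓
homopolymer run: longest run = 4, exceeds 3 ✗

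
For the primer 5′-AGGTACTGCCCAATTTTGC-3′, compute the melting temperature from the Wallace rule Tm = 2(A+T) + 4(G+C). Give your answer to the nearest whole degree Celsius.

56°C

Base counts: A=4, T=6, G=4, C=5 (length 19).
Tm = 2·(4+6) + 4·(4+5) = 2·10 + 4·9 = 20 + 36 = 56°C.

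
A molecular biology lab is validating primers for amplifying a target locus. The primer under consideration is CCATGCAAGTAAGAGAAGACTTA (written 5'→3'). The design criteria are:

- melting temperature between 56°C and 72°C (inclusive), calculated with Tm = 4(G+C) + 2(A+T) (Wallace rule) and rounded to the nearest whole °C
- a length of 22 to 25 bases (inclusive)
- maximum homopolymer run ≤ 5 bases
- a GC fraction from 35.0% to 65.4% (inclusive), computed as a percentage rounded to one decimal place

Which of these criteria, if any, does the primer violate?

Meets all criteria.

Base counts: A=10, T=4, G=5, C=4 (length 23).
Tm: Tm = 2·14 + 4·9 = 64°C ✓
length: length 23 ✓
homopolymer run: longest run = 2 ✓
GC content: GC 9/23 = 39.1% ✓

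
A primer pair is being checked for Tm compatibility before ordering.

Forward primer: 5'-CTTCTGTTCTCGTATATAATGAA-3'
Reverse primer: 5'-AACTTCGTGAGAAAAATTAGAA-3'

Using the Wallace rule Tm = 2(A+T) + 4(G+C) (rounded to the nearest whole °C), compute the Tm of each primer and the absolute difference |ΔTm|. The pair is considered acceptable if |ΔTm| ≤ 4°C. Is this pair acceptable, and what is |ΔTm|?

|ΔTm| = 4°C; the pair is acceptable.

Forward: A=6 T=10 G=3 C=4 → Tm = 2·16 + 4·7 = 60°C.
Reverse: A=11 T=5 G=4 C=2 → Tm = 2·16 + 4·6 = 56°C.
|ΔTm| = |60 − 56| = 4°C, ≤ 4°C.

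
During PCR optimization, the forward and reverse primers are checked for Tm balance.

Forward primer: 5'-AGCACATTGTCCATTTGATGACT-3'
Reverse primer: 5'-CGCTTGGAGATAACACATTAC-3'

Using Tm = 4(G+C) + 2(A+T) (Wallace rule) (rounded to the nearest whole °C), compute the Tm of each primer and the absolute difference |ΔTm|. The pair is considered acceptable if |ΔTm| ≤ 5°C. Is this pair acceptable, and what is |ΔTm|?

Forward: A=6 T=8 G=4 C=5 → Tm = 2·14 + 4·9 = 64°C.
Reverse: A=7 T=5 G=4 C=5 → Tm = 2·12 + 4·9 = 60°C.
|ΔTm| = |64 − 60| = 4°C, ≤ 5°C.

|ΔTm| = 4°C; the pair is acceptable.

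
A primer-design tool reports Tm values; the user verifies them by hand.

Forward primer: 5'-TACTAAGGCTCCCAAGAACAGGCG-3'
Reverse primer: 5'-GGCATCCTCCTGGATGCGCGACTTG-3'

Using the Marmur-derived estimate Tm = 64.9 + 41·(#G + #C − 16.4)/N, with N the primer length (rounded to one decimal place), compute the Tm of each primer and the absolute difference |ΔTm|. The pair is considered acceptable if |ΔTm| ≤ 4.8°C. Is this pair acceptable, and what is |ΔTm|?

|ΔTm| = 5.1°C; the pair is not acceptable.

Forward: G+C = 13, N = 24 → Tm = 64.9 + 41·(13 − 16.4)/24 = 59.1°C.
Reverse: G+C = 16, N = 25 → Tm = 64.9 + 41·(16 − 16.4)/25 = 64.2°C.
|ΔTm| = |59.1 − 64.2| = 5.1°C, > 4.8°C.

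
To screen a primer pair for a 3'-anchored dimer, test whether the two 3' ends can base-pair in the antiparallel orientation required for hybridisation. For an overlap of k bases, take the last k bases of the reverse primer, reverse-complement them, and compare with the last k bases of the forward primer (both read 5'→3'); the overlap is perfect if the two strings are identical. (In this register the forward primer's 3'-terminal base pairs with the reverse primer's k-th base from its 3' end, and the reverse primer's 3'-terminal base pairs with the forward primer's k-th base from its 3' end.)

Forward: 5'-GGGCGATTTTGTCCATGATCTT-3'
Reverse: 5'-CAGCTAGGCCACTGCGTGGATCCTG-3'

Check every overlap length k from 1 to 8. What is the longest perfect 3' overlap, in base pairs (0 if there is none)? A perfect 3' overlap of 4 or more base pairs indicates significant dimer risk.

Last 8 bases (5'→3') — forward …ATGATCTT, reverse …GGATCCTG.
Reverse complement of the reverse primer's last 8 bases: CAGGATCC; its first k bases are the reverse complement of the reverse primer's last k bases, so a perfect k-base overlap needs the forward primer's last k bases to equal them.
Comparing (forward last k vs required): k=1: T vs C ✗; k=2: TT vs CA ✗; k=3: CTT vs CAG ✗; k=4: TCTT vs CAGG ✗; k=5: ATCTT vs CAGGA ✗; k=6: GATCTT vs CAGGAT ✗; k=7: TGATCTT vs CAGGATC ✗; k=8: ATGATCTT vs CAGGATCC ✗.
No overlap length from 1 to 8 is perfect, so the longest perfect 3' overlap is 0.

Longest perfect overlap: 0 complementary base pairs; below the dimer-risk threshold (threshold 4).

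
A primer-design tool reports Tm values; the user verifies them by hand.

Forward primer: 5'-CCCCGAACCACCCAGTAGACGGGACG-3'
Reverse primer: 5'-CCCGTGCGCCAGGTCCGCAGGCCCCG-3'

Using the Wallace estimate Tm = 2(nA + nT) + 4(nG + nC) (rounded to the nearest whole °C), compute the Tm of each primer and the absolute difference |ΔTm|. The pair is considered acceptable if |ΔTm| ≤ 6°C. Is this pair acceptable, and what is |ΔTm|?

Forward: A=7 T=1 G=7 C=11 → Tm = 2·8 + 4·18 = 88°C.
Reverse: A=2 T=2 G=9 C=13 → Tm = 2·4 + 4·22 = 96°C.
|ΔTm| = |88 − 96| = 8°C, > 6°C.

|ΔTm| = 8°C; the pair is not acceptable.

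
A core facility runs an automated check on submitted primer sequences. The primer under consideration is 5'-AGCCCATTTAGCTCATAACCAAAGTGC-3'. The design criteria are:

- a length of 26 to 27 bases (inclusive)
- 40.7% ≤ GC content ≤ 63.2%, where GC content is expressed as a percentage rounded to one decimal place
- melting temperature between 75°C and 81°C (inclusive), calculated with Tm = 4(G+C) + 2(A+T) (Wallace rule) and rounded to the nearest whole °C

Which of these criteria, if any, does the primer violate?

Base counts: A=9, T=6, G=4, C=8 (length 27).
length: length 27 ✓
GC content: GC 12/27 = 44.4% ✓
Tm: Tm = 2·15 + 4·12 = 78°C ✓

Meets all criteria.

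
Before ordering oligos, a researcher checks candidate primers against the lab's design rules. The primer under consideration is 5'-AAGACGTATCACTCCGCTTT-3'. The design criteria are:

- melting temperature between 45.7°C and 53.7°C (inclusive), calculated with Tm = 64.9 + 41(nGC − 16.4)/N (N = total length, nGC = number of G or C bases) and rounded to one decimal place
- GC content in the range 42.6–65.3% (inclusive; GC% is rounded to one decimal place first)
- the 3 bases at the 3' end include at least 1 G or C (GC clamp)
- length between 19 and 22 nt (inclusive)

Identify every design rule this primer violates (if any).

Fails: GC clamp.

Base counts: A=5, T=6, G=3, C=6 (length 20).
Tm: Tm = 64.9 + 41·(9 − 16.4)/20 = 49.7°C ✓
GC content: GC 9/20 = 45.0% ✓
GC clamp: 3' end TTT has 0 G/C, need ≥1 ✗
length: length 20 ✓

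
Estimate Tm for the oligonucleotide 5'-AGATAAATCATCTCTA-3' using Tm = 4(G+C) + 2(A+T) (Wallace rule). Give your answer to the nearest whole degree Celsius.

Base counts: A=7, T=5, G=1, C=3 (length 16).
Tm = 2·(7+5) + 4·(1+3) = 2·12 + 4·4 = 24 + 16 = 40°C.

40°C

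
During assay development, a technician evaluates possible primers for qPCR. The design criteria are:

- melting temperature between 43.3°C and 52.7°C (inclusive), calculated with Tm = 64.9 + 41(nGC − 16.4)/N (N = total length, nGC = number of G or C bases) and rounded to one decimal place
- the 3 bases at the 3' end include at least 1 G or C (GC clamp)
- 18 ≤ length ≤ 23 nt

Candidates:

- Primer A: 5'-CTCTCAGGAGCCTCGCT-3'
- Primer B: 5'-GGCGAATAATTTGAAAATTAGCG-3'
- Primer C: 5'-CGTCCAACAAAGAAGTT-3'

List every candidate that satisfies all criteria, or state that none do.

Primer B only.

Primer A (17 nt, A=2 T=4 G=4 C=7): Tm = 64.9 + 41·(11 − 16.4)/17 = 51.9°C ✓; 3' end GCT has 2 G/C ✓; length 17, outside 18–23 ✗ — fails.
Primer B (23 nt, A=9 T=6 G=6 C=2): Tm = 64.9 + 41·(8 − 16.4)/23 = 49.9°C ✓; 3' end GCG has 3 G/C ✓; length 23 ✓ — passes.
Primer C (17 nt, A=7 T=3 G=3 C=4): Tm = 64.9 + 41·(7 − 16.4)/17 = 42.2°C, outside 43.3–52.7°C ✗; 3' end GTT has 1 G/C ✓; length 17, outside 18–23 ✗ — fails.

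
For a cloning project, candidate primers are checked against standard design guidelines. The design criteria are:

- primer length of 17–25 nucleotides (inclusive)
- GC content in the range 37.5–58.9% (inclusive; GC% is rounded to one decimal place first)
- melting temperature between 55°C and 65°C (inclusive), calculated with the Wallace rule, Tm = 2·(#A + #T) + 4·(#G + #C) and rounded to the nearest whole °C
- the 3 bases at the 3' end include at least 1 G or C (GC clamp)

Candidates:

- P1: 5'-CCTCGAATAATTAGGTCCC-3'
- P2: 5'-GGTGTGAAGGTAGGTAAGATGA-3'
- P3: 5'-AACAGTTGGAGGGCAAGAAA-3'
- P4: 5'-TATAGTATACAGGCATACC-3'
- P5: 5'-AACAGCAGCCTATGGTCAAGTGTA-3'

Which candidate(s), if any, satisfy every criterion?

P1 and P2.

P1 (19 nt, A=5 T=5 G=3 C=6): length 19 ✓; GC 9/19 = 47.4% ✓; Tm = 2·10 + 4·9 = 56°C ✓; 3' end CCC has 3 G/C ✓ — passes.
P2 (22 nt, A=7 T=5 G=10 C=0): length 22 ✓; GC 10/22 = 45.5% ✓; Tm = 2·12 + 4·10 = 64°C ✓; 3' end TGA has 1 G/C ✓ — passes.
P3 (20 nt, A=9 T=2 G=7 C=2): length 20 ✓; GC 9/20 = 45.0% ✓; Tm = 2·11 + 4·9 = 58°C ✓; 3' end AAA has 0 G/C, need ≥1 ✗ — fails.
P4 (19 nt, A=7 T=5 G=3 C=4): length 19 ✓; GC 7/19 = 36.8%, outside 37.5–58.9% ✗; Tm = 2·12 + 4·7 = 52°C, outside 55–65°C ✗; 3' end ACC has 2 G/C ✓ — fails.
P5 (24 nt, A=8 T=5 G=6 C=5): length 24 ✓; GC 11/24 = 45.8% ✓; Tm = 2·13 + 4·11 = 70°C, outside 55–65°C ✗; 3' end GTA has 1 G/C ✓ — fails.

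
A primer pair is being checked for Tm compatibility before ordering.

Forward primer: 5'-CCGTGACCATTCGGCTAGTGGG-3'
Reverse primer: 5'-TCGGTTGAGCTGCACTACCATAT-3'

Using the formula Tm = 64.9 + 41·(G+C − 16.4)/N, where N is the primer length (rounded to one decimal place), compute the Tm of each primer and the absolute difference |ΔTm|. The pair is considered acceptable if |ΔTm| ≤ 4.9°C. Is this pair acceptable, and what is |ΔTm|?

|ΔTm| = 5.1°C; the pair is not acceptable.

Forward: G+C = 14, N = 22 → Tm = 64.9 + 41·(14 − 16.4)/22 = 60.4°C.
Reverse: G+C = 11, N = 23 → Tm = 64.9 + 41·(11 − 16.4)/23 = 55.3°C.
|ΔTm| = |60.4 − 55.3| = 5.1°C, > 4.9°C.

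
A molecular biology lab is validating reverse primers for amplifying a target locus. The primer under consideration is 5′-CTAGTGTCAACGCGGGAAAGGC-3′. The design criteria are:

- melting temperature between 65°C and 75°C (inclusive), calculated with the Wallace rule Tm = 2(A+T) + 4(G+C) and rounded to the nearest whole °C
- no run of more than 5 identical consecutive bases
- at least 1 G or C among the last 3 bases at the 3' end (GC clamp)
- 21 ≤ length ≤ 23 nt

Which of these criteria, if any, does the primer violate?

Base counts: A=6, T=3, G=8, C=5 (length 22).
Tm: Tm = 2·9 + 4·13 = 70°C ✓
homopolymer run: longest run = 3 ✓
GC clamp: 3' end GGC has 3 G/C ✓
length: length 22 ✓

Meets all criteria.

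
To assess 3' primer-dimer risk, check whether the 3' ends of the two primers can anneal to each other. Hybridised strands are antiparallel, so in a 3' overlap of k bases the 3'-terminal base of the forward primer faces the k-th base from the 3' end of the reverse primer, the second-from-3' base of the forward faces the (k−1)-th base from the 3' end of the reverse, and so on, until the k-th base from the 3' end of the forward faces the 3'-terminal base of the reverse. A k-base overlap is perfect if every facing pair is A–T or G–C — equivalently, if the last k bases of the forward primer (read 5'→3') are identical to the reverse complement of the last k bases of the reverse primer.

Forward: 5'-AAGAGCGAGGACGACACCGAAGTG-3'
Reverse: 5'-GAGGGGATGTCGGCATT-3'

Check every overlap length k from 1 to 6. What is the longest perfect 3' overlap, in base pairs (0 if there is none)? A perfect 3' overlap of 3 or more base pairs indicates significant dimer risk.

Longest perfect overlap: 0 complementary base pairs; below the dimer-risk threshold (threshold 3).

Last 6 bases (5'→3') — forward …GAAGTG, reverse …GGCATT.
Reverse complement of the reverse primer's last 6 bases: AATGCC; its first k bases are the reverse complement of the reverse primer's last k bases, so a perfect k-base overlap needs the forward primer's last k bases to equal them.
Comparing (forward last k vs required): k=1: G vs A ✗; k=2: TG vs AA ✗; k=3: GTG vs AAT ✗; k=4: AGTG vs AATG ✗; k=5: AAGTG vs AATGC ✗; k=6: GAAGTG vs AATGCC ✗.
No overlap length from 1 to 6 is perfect, so the longest perfect 3' overlap is 0.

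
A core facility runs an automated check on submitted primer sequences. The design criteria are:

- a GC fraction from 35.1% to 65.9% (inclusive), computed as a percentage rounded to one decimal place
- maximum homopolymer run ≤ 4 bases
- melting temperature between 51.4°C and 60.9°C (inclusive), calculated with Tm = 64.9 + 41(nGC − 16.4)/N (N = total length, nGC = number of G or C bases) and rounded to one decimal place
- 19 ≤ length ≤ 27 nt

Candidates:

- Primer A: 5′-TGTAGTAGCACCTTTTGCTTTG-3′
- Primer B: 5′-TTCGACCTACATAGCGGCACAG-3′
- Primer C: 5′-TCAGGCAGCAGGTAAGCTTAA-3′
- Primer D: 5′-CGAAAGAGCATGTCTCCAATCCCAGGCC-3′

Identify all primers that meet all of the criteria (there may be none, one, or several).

Primer A (22 nt, A=3 T=10 G=5 C=4): GC 9/22 = 40.9% ✓; longest run = 4 ✓; Tm = 64.9 + 41·(9 − 16.4)/22 = 51.1°C, outside 51.4–60.9°C ✗; length 22 ✓ — fails.
Primer B (22 nt, A=6 T=4 G=5 C=7): GC 12/22 = 54.5% ✓; longest run = 2 ✓; Tm = 64.9 + 41·(12 − 16.4)/22 = 56.7°C ✓; length 22 ✓ — passes.
Primer C (21 nt, A=7 T=4 G=6 C=4): GC 10/21 = 47.6% ✓; longest run = 2 ✓; Tm = 64.9 + 41·(10 − 16.4)/21 = 52.4°C ✓; length 21 ✓ — passes.
Primer D (28 nt, A=8 T=4 G=6 C=10): GC 16/28 = 57.1% ✓; longest run = 3 ✓; Tm = 64.9 + 41·(16 − 16.4)/28 = 64.3°C, outside 51.4–60.9°C ✗; length 28, outside 19–27 ✗ — fails.

Primer B and Primer C.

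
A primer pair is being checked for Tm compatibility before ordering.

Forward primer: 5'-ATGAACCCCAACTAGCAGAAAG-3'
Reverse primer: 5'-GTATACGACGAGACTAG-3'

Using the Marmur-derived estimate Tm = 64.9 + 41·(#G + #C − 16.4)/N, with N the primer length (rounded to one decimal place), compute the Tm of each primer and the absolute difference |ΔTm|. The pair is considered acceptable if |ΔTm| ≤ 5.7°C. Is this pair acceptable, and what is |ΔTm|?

Forward: G+C = 10, N = 22 → Tm = 64.9 + 41·(10 − 16.4)/22 = 53.0°C.
Reverse: G+C = 8, N = 17 → Tm = 64.9 + 41·(8 − 16.4)/17 = 44.6°C.
|ΔTm| = |53.0 − 44.6| = 8.4°C, > 5.7°C.

|ΔTm| = 8.4°C; the pair is not acceptable.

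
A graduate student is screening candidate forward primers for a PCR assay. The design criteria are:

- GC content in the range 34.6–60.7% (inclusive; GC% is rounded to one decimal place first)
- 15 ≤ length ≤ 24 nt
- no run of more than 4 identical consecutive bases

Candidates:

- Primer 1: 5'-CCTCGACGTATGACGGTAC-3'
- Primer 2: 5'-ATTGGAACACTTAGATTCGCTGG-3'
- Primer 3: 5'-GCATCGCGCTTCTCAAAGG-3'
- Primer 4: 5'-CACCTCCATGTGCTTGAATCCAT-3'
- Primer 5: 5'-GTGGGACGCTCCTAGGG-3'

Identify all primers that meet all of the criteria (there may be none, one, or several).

Primer 1, Primer 2, Primer 3 and Primer 4.

Primer 1 (19 nt, A=4 T=4 G=5 C=6): GC 11/19 = 57.9% ✓; length 19 ✓; longest run = 2 ✓ — passes.
Primer 2 (23 nt, A=6 T=7 G=6 C=4): GC 10/23 = 43.5% ✓; length 23 ✓; longest run = 2 ✓ — passes.
Primer 3 (19 nt, A=4 T=4 G=5 C=6): GC 11/19 = 57.9% ✓; length 19 ✓; longest run = 3 ✓ — passes.
Primer 4 (23 nt, A=5 T=7 G=3 C=8): GC 11/23 = 47.8% ✓; length 23 ✓; longest run = 2 ✓ — passes.
Primer 5 (17 nt, A=2 T=3 G=8 C=4): GC 12/17 = 70.6%, outside 34.6–60.7% ✗; length 17 ✓; longest run = 3 ✓ — fails.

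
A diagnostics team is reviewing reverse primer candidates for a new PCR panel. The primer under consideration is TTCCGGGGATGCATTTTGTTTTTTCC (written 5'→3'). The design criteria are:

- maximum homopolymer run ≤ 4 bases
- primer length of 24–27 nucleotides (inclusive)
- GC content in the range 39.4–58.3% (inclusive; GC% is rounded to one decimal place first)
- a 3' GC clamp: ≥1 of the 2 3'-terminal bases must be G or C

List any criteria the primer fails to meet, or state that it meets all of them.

Fails: homopolymer run.

Base counts: A=2, T=13, G=6, C=5 (length 26).
homopolymer run: longest run = 6, exceeds 4 ✗
length: length 26 ✓
GC content: GC 11/26 = 42.3% ✓
GC clamp: 3' end CC has 2 G/C ✓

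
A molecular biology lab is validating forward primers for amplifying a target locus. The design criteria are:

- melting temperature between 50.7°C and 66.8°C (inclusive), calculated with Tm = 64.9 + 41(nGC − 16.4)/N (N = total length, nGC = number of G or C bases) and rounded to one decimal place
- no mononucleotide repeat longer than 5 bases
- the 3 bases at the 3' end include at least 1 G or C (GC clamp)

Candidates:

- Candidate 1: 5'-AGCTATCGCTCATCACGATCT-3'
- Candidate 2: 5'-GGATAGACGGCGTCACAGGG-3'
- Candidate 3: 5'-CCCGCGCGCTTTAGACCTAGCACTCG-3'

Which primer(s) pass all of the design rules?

Candidate 1, Candidate 2 and Candidate 3.

Candidate 1 (21 nt, A=5 T=6 G=3 C=7): Tm = 64.9 + 41·(10 − 16.4)/21 = 52.4°C ✓; longest run = 1 ✓; 3' end TCT has 1 G/C ✓ — passes.
Candidate 2 (20 nt, A=5 T=2 G=9 C=4): Tm = 64.9 + 41·(13 − 16.4)/20 = 57.9°C ✓; longest run = 3 ✓; 3' end GGG has 3 G/C ✓ — passes.
Candidate 3 (26 nt, A=4 T=5 G=6 C=11): Tm = 64.9 + 41·(17 − 16.4)/26 = 65.8°C ✓; longest run = 3 ✓; 3' end TCG has 2 G/C ✓ — passes.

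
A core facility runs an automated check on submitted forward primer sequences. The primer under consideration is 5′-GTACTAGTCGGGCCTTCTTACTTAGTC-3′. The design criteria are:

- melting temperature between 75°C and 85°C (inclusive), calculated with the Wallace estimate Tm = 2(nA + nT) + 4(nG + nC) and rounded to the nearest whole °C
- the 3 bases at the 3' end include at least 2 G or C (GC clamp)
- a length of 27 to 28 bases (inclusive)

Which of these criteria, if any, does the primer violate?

Base counts: A=4, T=10, G=6, C=7 (length 27).
Tm: Tm = 2·14 + 4·13 = 80°C ✓
GC clamp: 3' end GTC has 2 G/C ✓
length: length 27 ✓

Meets all criteria.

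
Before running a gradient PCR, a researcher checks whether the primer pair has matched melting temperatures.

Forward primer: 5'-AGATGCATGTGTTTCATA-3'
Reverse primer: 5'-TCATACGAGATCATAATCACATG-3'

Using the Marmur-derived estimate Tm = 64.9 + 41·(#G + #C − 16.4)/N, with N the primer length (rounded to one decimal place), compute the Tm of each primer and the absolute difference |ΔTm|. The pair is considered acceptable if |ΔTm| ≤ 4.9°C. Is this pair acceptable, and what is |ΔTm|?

|ΔTm| = 8.7°C; the pair is not acceptable.

Forward: G+C = 6, N = 18 → Tm = 64.9 + 41·(6 − 16.4)/18 = 41.2°C.
Reverse: G+C = 8, N = 23 → Tm = 64.9 + 41·(8 − 16.4)/23 = 49.9°C.
|ΔTm| = |41.2 − 49.9| = 8.7°C, > 4.9°C.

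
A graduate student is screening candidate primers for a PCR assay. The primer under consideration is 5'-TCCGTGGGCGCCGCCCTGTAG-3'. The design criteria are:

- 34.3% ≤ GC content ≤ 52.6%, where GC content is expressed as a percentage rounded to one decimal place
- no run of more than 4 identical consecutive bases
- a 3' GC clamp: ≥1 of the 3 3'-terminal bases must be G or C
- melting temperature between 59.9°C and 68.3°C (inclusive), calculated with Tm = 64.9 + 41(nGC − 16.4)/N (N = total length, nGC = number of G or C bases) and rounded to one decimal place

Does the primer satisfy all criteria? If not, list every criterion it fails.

Base counts: A=1, T=4, G=8, C=8 (length 21).
GC content: GC 16/21 = 76.2%, outside 34.3–52.6% ✗
homopolymer run: longest run = 3 ✓
GC clamp: 3' end TAG has 1 G/C ✓
Tm: Tm = 64.9 + 41·(16 − 16.4)/21 = 64.1°C ✓

Fails: GC content.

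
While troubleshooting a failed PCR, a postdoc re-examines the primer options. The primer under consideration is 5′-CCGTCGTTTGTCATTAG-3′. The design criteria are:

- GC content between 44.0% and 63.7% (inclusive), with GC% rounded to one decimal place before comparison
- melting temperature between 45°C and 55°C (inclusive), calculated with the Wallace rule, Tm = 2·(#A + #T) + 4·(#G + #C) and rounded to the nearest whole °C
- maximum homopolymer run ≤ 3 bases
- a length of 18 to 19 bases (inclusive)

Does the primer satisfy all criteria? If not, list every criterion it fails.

Base counts: A=2, T=7, G=4, C=4 (length 17).
GC content: GC 8/17 = 47.1% ✓
Tm: Tm = 2·9 + 4·8 = 50°C ✓
homopolymer run: longest run = 3 ✓
length: length 17, outside 18–19 ✗

Fails: length.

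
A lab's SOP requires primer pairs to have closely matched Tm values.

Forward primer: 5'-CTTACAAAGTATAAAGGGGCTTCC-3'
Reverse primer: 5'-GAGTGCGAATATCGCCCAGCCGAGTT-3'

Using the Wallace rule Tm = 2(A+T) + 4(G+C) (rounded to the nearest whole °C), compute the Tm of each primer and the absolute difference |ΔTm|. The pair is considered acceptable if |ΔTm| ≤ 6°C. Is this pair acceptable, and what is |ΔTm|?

|ΔTm| = 14°C; the pair is not acceptable.

Forward: A=8 T=6 G=5 C=5 → Tm = 2·14 + 4·10 = 68°C.
Reverse: A=6 T=5 G=8 C=7 → Tm = 2·11 + 4·15 = 82°C.
|ΔTm| = |68 − 82| = 14°C, > 6°C.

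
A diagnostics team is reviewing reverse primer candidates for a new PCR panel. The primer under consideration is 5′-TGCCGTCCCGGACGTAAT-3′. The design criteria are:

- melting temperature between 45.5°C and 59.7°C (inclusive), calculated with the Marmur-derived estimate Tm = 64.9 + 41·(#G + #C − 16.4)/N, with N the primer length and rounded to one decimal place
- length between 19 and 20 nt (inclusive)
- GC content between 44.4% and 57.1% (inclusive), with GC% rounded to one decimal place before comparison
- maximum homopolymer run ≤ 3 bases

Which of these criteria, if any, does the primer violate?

Base counts: A=3, T=4, G=5, C=6 (length 18).
Tm: Tm = 64.9 + 41·(11 − 16.4)/18 = 52.6°C ✓
length: length 18, outside 19–20 ✗
GC content: GC 11/18 = 61.1%, outside 44.4–57.1% ✗
homopolymer run: longest run = 3 ✓

Fails: length, GC content.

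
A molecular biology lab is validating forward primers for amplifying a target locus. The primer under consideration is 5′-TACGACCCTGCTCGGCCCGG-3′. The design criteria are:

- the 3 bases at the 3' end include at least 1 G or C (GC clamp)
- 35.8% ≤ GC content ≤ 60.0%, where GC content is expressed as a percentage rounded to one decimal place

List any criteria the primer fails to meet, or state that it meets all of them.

Fails: GC content.

Base counts: A=2, T=3, G=6, C=9 (length 20).
GC clamp: 3' end CGG has 3 G/C ✓
GC content: GC 15/20 = 75.0%, outside 35.8–60.0% ✗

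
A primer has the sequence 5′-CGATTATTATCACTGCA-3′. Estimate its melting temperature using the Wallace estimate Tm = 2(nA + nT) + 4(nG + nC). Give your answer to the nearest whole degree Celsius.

Base counts: A=5, T=6, G=2, C=4 (length 17).
Tm = 2·(5+6) + 4·(2+4) = 2·11 + 4·6 = 22 + 24 = 46°C.

46°C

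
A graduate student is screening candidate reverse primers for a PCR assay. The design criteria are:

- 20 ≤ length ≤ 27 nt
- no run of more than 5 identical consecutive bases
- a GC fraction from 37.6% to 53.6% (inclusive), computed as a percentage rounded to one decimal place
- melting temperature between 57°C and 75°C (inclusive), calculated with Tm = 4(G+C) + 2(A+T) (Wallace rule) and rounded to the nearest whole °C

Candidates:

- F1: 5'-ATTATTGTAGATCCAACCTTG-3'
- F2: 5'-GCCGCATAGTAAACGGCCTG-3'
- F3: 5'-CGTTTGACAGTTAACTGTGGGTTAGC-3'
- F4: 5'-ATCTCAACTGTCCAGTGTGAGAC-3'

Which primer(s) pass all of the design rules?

F1 (21 nt, A=6 T=8 G=3 C=4): length 21 ✓; longest run = 2 ✓; GC 7/21 = 33.3%, outside 37.6–53.6% ✗; Tm = 2·14 + 4·7 = 56°C, outside 57–75°C ✗ — fails.
F2 (20 nt, A=5 T=3 G=6 C=6): length 20 ✓; longest run = 3 ✓; GC 12/20 = 60.0%, outside 37.6–53.6% ✗; Tm = 2·8 + 4·12 = 64°C ✓ — fails.
F3 (26 nt, A=5 T=9 G=8 C=4): length 26 ✓; longest run = 3 ✓; GC 12/26 = 46.2% ✓; Tm = 2·14 + 4·12 = 76°C, outside 57–75°C ✗ — fails.
F4 (23 nt, A=6 T=6 G=5 C=6): length 23 ✓; longest run = 2 ✓; GC 11/23 = 47.8% ✓; Tm = 2·12 + 4·11 = 68°C ✓ — passes.

F4 only.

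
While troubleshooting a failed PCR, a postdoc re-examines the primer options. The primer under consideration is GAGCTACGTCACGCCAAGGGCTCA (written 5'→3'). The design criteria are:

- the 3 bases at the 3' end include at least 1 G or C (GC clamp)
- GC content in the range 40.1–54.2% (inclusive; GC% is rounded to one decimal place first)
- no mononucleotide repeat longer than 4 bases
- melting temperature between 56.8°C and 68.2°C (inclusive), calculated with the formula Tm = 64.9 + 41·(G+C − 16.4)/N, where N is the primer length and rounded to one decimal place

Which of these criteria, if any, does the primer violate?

Base counts: A=6, T=3, G=7, C=8 (length 24).
GC clamp: 3' end TCA has 1 G/C ✓
GC content: GC 15/24 = 62.5%, outside 40.1–54.2% ✗
homopolymer run: longest run = 3 ✓
Tm: Tm = 64.9 + 41·(15 − 16.4)/24 = 62.5°C ✓

Fails: GC content.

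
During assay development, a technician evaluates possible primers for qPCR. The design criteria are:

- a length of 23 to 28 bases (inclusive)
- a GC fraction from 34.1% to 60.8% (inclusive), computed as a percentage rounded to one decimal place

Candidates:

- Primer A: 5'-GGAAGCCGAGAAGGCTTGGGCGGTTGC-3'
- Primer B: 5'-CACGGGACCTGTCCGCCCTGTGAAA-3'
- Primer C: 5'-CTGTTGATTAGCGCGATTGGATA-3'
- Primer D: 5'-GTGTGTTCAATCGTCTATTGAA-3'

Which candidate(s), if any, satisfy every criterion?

Primer C only.

Primer A (27 nt, A=5 T=4 G=13 C=5): length 27 ✓; GC 18/27 = 66.7%, outside 34.1–60.8% ✗ — fails.
Primer B (25 nt, A=5 T=4 G=7 C=9): length 25 ✓; GC 16/25 = 64.0%, outside 34.1–60.8% ✗ — fails.
Primer C (23 nt, A=5 T=8 G=7 C=3): length 23 ✓; GC 10/23 = 43.5% ✓ — passes.
Primer D (22 nt, A=5 T=9 G=5 C=3): length 22, outside 23–28 ✗; GC 8/22 = 36.4% ✓ — fails.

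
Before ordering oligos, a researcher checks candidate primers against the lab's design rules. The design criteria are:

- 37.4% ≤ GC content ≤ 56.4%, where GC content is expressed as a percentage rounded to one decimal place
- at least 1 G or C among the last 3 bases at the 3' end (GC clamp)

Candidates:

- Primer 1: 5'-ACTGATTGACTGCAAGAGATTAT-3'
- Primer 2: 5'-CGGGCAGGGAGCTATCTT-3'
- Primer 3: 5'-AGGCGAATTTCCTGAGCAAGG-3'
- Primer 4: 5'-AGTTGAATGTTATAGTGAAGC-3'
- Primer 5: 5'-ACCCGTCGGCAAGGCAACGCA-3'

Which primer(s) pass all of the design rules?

Primer 3 only.

Primer 1 (23 nt, A=8 T=7 G=5 C=3): GC 8/23 = 34.8%, outside 37.4–56.4% ✗; 3' end TAT has 0 G/C, need ≥1 ✗ — fails.
Primer 2 (18 nt, A=3 T=4 G=7 C=4): GC 11/18 = 61.1%, outside 37.4–56.4% ✗; 3' end CTT has 1 G/C ✓ — fails.
Primer 3 (21 nt, A=6 T=4 G=7 C=4): GC 11/21 = 52.4% ✓; 3' end AGG has 2 G/C ✓ — passes.
Primer 4 (21 nt, A=7 T=7 G=6 C=1): GC 7/21 = 33.3%, outside 37.4–56.4% ✗; 3' end AGC has 2 G/C ✓ — fails.
Primer 5 (21 nt, A=6 T=1 G=6 C=8): GC 14/21 = 66.7%, outside 37.4–56.4% ✗; 3' end GCA has 2 G/C ✓ — fails.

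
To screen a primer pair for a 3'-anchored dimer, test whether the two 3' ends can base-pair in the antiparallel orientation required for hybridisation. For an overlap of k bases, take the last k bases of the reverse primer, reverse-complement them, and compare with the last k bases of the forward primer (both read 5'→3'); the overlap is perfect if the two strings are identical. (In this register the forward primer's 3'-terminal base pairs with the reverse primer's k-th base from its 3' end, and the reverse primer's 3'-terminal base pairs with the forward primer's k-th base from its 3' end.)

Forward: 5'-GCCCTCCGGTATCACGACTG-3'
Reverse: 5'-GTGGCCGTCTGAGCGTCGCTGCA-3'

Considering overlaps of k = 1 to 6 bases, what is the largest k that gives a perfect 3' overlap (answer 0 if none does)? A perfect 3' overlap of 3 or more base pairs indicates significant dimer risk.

Longest perfect overlap: 2 complementary base pairs; below the dimer-risk threshold (threshold 3).

Last 6 bases (5'→3') — forward …CGACTG, reverse …GCTGCA.
Reverse complement of the reverse primer's last 6 bases: TGCAGC; its first k bases are the reverse complement of the reverse primer's last k bases, so a perfect k-base overlap needs the forward primer's last k bases to equal them.
Comparing (forward last k vs required): k=1: G vs T ✗; k=2: TG vs TG ✓; k=3: CTG vs TGC ✗; k=4: ACTG vs TGCA ✗; k=5: GACTG vs TGCAG ✗; k=6: CGACTG vs TGCAGC ✗.
Only k = 2 is perfect, so the longest perfect 3' overlap is 2.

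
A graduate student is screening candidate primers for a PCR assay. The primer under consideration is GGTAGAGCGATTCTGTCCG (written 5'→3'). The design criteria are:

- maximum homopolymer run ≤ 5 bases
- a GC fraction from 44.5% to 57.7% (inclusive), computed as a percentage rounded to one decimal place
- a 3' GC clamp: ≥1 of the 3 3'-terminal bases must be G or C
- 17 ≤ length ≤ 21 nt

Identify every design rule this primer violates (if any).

Base counts: A=3, T=5, G=7, C=4 (length 19).
homopolymer run: longest run = 2 ✓
GC content: GC 11/19 = 57.9%, outside 44.5–57.7% ✗
GC clamp: 3' end CCG has 3 G/C ✓
length: length 19 ✓

Fails: GC content.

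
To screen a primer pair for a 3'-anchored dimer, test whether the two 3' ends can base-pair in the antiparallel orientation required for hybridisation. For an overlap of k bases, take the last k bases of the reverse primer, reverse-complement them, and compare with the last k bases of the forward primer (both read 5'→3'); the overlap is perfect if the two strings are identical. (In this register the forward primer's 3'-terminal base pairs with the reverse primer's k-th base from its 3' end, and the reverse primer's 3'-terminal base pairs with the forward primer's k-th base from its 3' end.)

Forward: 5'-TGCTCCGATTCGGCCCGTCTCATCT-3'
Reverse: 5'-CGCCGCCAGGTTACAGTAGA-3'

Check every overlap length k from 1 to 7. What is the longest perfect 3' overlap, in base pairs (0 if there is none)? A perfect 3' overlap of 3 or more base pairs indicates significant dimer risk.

Longest perfect overlap: 3 complementary base pairs; significant dimer risk (threshold 3).

Last 7 bases (5'→3') — forward …CTCATCT, reverse …CAGTAGA.
Reverse complement of the reverse primer's last 7 bases: TCTACTG; its first k bases are the reverse complement of the reverse primer's last k bases, so a perfect k-base overlap needs the forward primer's last k bases to equal them.
Comparing (forward last k vs required): k=1: T vs T ✓; k=2: CT vs TC ✗; k=3: TCT vs TCT ✓; k=4: ATCT vs TCTA ✗; k=5: CATCT vs TCTAC ✗; k=6: TCATCT vs TCTACT ✗; k=7: CTCATCT vs TCTACTG ✗.
Perfect overlaps at k = 1, 3; the largest is 3.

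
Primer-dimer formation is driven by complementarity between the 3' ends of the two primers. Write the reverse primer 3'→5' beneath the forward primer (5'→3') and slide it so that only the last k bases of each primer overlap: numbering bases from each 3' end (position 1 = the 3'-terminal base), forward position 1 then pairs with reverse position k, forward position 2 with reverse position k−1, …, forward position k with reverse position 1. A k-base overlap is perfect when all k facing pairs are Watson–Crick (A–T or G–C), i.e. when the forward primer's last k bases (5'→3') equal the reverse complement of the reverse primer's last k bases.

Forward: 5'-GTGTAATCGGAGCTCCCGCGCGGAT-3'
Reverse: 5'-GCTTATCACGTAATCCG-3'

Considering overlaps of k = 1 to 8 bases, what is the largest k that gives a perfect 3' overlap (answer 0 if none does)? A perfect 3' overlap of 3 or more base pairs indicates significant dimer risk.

Longest perfect overlap: 5 complementary base pairs; significant dimer risk (threshold 3).

Last 8 bases (5'→3') — forward …GCGCGGAT, reverse …GTAATCCG.
Reverse complement of the reverse primer's last 8 bases: CGGATTAC; its first k bases are the reverse complement of the reverse primer's last k bases, so a perfect k-base overlap needs the forward primer's last k bases to equal them.
Comparing (forward last k vs required): k=1: T vs C ✗; k=2: AT vs CG ✗; k=3: GAT vs CGG ✗; k=4: GGAT vs CGGA ✗; k=5: CGGAT vs CGGAT ✓; k=6: GCGGAT vs CGGATT ✗; k=7: CGCGGAT vs CGGATTA ✗; k=8: GCGCGGAT vs CGGATTAC ✗.
Only k = 5 is perfect, so the longest perfect 3' overlap is 5.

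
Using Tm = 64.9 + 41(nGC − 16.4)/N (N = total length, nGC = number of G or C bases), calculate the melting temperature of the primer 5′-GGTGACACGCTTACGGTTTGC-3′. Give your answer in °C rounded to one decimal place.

Base counts: A=3, T=6, G=7, C=5; G+C = 12, N = 21.
Tm = 64.9 + 41·(12 − 16.4)/21 = 64.9 + -180.40/21 = 56.3°C.

56.3°C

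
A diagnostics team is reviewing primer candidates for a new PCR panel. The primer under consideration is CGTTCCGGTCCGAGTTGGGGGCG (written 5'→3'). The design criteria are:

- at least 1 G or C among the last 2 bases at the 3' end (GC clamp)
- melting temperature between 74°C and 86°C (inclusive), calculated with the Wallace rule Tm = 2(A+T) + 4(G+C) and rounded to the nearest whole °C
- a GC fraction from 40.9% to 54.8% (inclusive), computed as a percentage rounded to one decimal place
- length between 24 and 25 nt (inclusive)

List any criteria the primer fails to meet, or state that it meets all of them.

Base counts: A=1, T=5, G=11, C=6 (length 23).
GC clamp: 3' end CG has 2 G/C ✓
Tm: Tm = 2·6 + 4·17 = 80°C ✓
GC content: GC 17/23 = 73.9%, outside 40.9–54.8% ✗
length: length 23, outside 24–25 ✗

Fails: GC content, length.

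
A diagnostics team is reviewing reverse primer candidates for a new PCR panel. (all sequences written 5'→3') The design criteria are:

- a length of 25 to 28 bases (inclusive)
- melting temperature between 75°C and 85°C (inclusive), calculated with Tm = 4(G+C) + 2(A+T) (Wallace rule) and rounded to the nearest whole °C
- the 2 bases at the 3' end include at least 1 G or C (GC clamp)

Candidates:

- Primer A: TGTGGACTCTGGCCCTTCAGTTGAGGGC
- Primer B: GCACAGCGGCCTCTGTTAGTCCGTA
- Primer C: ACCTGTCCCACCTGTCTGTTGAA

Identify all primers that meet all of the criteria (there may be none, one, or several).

None of the candidates satisfy all criteria.

Primer A (28 nt, A=3 T=8 G=10 C=7): length 28 ✓; Tm = 2·11 + 4·17 = 90°C, outside 75–85°C ✗; 3' end GC has 2 G/C ✓ — fails.
Primer B (25 nt, A=4 T=6 G=7 C=8): length 25 ✓; Tm = 2·10 + 4·15 = 80°C ✓; 3' end TA has 0 G/C, need ≥1 ✗ — fails.
Primer C (23 nt, A=4 T=7 G=4 C=8): length 23, outside 25–28 ✗; Tm = 2·11 + 4·12 = 70°C, outside 75–85°C ✗; 3' end AA has 0 G/C, need ≥1 ✗ — fails.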